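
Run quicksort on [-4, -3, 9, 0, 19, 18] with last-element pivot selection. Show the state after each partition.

Partition 1: pivot=18 at index 4 -> [-4, -3, 9, 0, 18, 19]
Partition 2: pivot=0 at index 2 -> [-4, -3, 0, 9, 18, 19]
Partition 3: pivot=-3 at index 1 -> [-4, -3, 0, 9, 18, 19]


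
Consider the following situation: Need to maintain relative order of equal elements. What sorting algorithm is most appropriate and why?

Best choice: Merge sort or Insertion sort
Reason: Both are stable; quicksort and heapsort are not stable


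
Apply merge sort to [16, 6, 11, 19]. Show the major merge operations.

Divide and conquer:
  Merge [16] + [6] -> [6, 16]
  Merge [11] + [19] -> [11, 19]
  Merge [6, 16] + [11, 19] -> [6, 11, 16, 19]


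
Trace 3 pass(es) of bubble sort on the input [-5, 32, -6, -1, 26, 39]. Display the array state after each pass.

After pass 1: [-5, -6, -1, 26, 32, 39] (3 swaps)
After pass 2: [-6, -5, -1, 26, 32, 39] (1 swaps)
After pass 3: [-6, -5, -1, 26, 32, 39] (0 swaps)
Total swaps: 4


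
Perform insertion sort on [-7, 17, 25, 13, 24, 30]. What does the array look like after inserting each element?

First element -7 is already 'sorted'
Insert 17: shifted 0 elements -> [-7, 17, 25, 13, 24, 30]
Insert 25: shifted 0 elements -> [-7, 17, 25, 13, 24, 30]
Insert 13: shifted 2 elements -> [-7, 13, 17, 25, 24, 30]
Insert 24: shifted 1 elements -> [-7, 13, 17, 24, 25, 30]
Insert 30: shifted 0 elements -> [-7, 13, 17, 24, 25, 30]


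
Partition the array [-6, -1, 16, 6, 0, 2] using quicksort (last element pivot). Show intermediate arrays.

Partition 1: pivot=2 at index 3 -> [-6, -1, 0, 2, 16, 6]
Partition 2: pivot=0 at index 2 -> [-6, -1, 0, 2, 16, 6]
Partition 3: pivot=-1 at index 1 -> [-6, -1, 0, 2, 16, 6]
Partition 4: pivot=6 at index 4 -> [-6, -1, 0, 2, 6, 16]


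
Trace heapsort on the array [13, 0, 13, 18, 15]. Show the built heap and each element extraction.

Build heap: [18, 15, 13, 0, 13]
Extract 18: [15, 13, 13, 0, 18]
Extract 15: [13, 0, 13, 15, 18]
Extract 13: [13, 0, 13, 15, 18]
Extract 13: [0, 13, 13, 15, 18]


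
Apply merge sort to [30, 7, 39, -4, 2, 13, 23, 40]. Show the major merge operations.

Divide and conquer:
  Merge [30] + [7] -> [7, 30]
  Merge [39] + [-4] -> [-4, 39]
  Merge [7, 30] + [-4, 39] -> [-4, 7, 30, 39]
  Merge [2] + [13] -> [2, 13]
  Merge [23] + [40] -> [23, 40]
  Merge [2, 13] + [23, 40] -> [2, 13, 23, 40]
  Merge [-4, 7, 30, 39] + [2, 13, 23, 40] -> [-4, 2, 7, 13, 23, 30, 39, 40]


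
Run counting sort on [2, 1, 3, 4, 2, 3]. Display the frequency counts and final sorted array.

Count array: [0, 1, 2, 2, 1]
(count[i] = number of elements equal to i)
Cumulative count: [0, 1, 3, 5, 6]
Sorted: [1, 2, 2, 3, 3, 4]


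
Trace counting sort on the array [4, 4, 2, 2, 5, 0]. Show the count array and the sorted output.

Count array: [1, 0, 2, 0, 2, 1]
(count[i] = number of elements equal to i)
Cumulative count: [1, 1, 3, 3, 5, 6]
Sorted: [0, 2, 2, 4, 4, 5]


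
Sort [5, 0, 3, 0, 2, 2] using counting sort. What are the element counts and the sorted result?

Count array: [2, 0, 2, 1, 0, 1]
(count[i] = number of elements equal to i)
Cumulative count: [2, 2, 4, 5, 5, 6]
Sorted: [0, 0, 2, 2, 3, 5]


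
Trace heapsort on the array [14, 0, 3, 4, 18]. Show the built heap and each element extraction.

Build heap: [18, 14, 3, 4, 0]
Extract 18: [14, 4, 3, 0, 18]
Extract 14: [4, 0, 3, 14, 18]
Extract 4: [3, 0, 4, 14, 18]
Extract 3: [0, 3, 4, 14, 18]


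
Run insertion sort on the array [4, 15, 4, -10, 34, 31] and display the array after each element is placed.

First element 4 is already 'sorted'
Insert 15: shifted 0 elements -> [4, 15, 4, -10, 34, 31]
Insert 4: shifted 1 elements -> [4, 4, 15, -10, 34, 31]
Insert -10: shifted 3 elements -> [-10, 4, 4, 15, 34, 31]
Insert 34: shifted 0 elements -> [-10, 4, 4, 15, 34, 31]
Insert 31: shifted 1 elements -> [-10, 4, 4, 15, 31, 34]


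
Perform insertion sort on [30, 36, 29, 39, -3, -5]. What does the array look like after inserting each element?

First element 30 is already 'sorted'
Insert 36: shifted 0 elements -> [30, 36, 29, 39, -3, -5]
Insert 29: shifted 2 elements -> [29, 30, 36, 39, -3, -5]
Insert 39: shifted 0 elements -> [29, 30, 36, 39, -3, -5]
Insert -3: shifted 4 elements -> [-3, 29, 30, 36, 39, -5]
Insert -5: shifted 5 elements -> [-5, -3, 29, 30, 36, 39]


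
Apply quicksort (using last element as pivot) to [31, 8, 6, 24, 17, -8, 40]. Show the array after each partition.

Partition 1: pivot=40 at index 6 -> [31, 8, 6, 24, 17, -8, 40]
Partition 2: pivot=-8 at index 0 -> [-8, 8, 6, 24, 17, 31, 40]
Partition 3: pivot=31 at index 5 -> [-8, 8, 6, 24, 17, 31, 40]
Partition 4: pivot=17 at index 3 -> [-8, 8, 6, 17, 24, 31, 40]
Partition 5: pivot=6 at index 1 -> [-8, 6, 8, 17, 24, 31, 40]


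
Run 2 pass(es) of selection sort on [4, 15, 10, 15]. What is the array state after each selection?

Pass 1: Select minimum 4 at index 0, swap -> [4, 15, 10, 15]
Pass 2: Select minimum 10 at index 2, swap -> [4, 10, 15, 15]


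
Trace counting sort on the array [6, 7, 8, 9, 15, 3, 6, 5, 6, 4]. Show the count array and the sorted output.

Count array: [0, 0, 0, 1, 1, 1, 3, 1, 1, 1, 0, 0, 0, 0, 0, 1]
(count[i] = number of elements equal to i)
Cumulative count: [0, 0, 0, 1, 2, 3, 6, 7, 8, 9, 9, 9, 9, 9, 9, 10]
Sorted: [3, 4, 5, 6, 6, 6, 7, 8, 9, 15]


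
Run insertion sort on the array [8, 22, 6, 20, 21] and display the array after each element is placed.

First element 8 is already 'sorted'
Insert 22: shifted 0 elements -> [8, 22, 6, 20, 21]
Insert 6: shifted 2 elements -> [6, 8, 22, 20, 21]
Insert 20: shifted 1 elements -> [6, 8, 20, 22, 21]
Insert 21: shifted 1 elements -> [6, 8, 20, 21, 22]


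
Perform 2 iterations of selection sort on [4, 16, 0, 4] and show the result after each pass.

Pass 1: Select minimum 0 at index 2, swap -> [0, 16, 4, 4]
Pass 2: Select minimum 4 at index 2, swap -> [0, 4, 16, 4]


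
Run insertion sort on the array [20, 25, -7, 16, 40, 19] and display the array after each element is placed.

First element 20 is already 'sorted'
Insert 25: shifted 0 elements -> [20, 25, -7, 16, 40, 19]
Insert -7: shifted 2 elements -> [-7, 20, 25, 16, 40, 19]
Insert 16: shifted 2 elements -> [-7, 16, 20, 25, 40, 19]
Insert 40: shifted 0 elements -> [-7, 16, 20, 25, 40, 19]
Insert 19: shifted 3 elements -> [-7, 16, 19, 20, 25, 40]


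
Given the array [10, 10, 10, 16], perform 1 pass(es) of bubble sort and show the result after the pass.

After pass 1: [10, 10, 10, 16] (0 swaps)
Total swaps: 0


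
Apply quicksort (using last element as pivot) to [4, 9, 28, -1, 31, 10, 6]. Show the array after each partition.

Partition 1: pivot=6 at index 2 -> [4, -1, 6, 9, 31, 10, 28]
Partition 2: pivot=-1 at index 0 -> [-1, 4, 6, 9, 31, 10, 28]
Partition 3: pivot=28 at index 5 -> [-1, 4, 6, 9, 10, 28, 31]
Partition 4: pivot=10 at index 4 -> [-1, 4, 6, 9, 10, 28, 31]


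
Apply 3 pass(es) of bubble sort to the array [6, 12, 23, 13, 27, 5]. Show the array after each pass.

After pass 1: [6, 12, 13, 23, 5, 27] (2 swaps)
After pass 2: [6, 12, 13, 5, 23, 27] (1 swaps)
After pass 3: [6, 12, 5, 13, 23, 27] (1 swaps)
Total swaps: 4


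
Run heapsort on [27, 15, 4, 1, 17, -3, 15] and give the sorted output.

Build heap: [27, 17, 15, 1, 15, -3, 4]
Extract 27: [17, 15, 15, 1, 4, -3, 27]
Extract 17: [15, 4, 15, 1, -3, 17, 27]
Extract 15: [15, 4, -3, 1, 15, 17, 27]
Extract 15: [4, 1, -3, 15, 15, 17, 27]
Extract 4: [1, -3, 4, 15, 15, 17, 27]
Extract 1: [-3, 1, 4, 15, 15, 17, 27]


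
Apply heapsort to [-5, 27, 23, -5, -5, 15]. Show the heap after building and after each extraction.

Build heap: [27, -5, 23, -5, -5, 15]
Extract 27: [23, -5, 15, -5, -5, 27]
Extract 23: [15, -5, -5, -5, 23, 27]
Extract 15: [-5, -5, -5, 15, 23, 27]
Extract -5: [-5, -5, -5, 15, 23, 27]
Extract -5: [-5, -5, -5, 15, 23, 27]


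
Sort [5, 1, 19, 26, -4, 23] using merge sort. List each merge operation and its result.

Divide and conquer:
  Merge [1] + [19] -> [1, 19]
  Merge [5] + [1, 19] -> [1, 5, 19]
  Merge [-4] + [23] -> [-4, 23]
  Merge [26] + [-4, 23] -> [-4, 23, 26]
  Merge [1, 5, 19] + [-4, 23, 26] -> [-4, 1, 5, 19, 23, 26]


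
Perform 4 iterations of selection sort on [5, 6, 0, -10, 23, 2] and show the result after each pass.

Pass 1: Select minimum -10 at index 3, swap -> [-10, 6, 0, 5, 23, 2]
Pass 2: Select minimum 0 at index 2, swap -> [-10, 0, 6, 5, 23, 2]
Pass 3: Select minimum 2 at index 5, swap -> [-10, 0, 2, 5, 23, 6]
Pass 4: Select minimum 5 at index 3, swap -> [-10, 0, 2, 5, 23, 6]


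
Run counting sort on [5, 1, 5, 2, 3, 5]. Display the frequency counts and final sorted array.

Count array: [0, 1, 1, 1, 0, 3]
(count[i] = number of elements equal to i)
Cumulative count: [0, 1, 2, 3, 3, 6]
Sorted: [1, 2, 3, 5, 5, 5]


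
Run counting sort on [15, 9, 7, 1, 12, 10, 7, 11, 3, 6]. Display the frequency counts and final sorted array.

Count array: [0, 1, 0, 1, 0, 0, 1, 2, 0, 1, 1, 1, 1, 0, 0, 1]
(count[i] = number of elements equal to i)
Cumulative count: [0, 1, 1, 2, 2, 2, 3, 5, 5, 6, 7, 8, 9, 9, 9, 10]
Sorted: [1, 3, 6, 7, 7, 9, 10, 11, 12, 15]


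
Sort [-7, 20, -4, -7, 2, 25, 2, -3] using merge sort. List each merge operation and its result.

Divide and conquer:
  Merge [-7] + [20] -> [-7, 20]
  Merge [-4] + [-7] -> [-7, -4]
  Merge [-7, 20] + [-7, -4] -> [-7, -7, -4, 20]
  Merge [2] + [25] -> [2, 25]
  Merge [2] + [-3] -> [-3, 2]
  Merge [2, 25] + [-3, 2] -> [-3, 2, 2, 25]
  Merge [-7, -7, -4, 20] + [-3, 2, 2, 25] -> [-7, -7, -4, -3, 2, 2, 20, 25]


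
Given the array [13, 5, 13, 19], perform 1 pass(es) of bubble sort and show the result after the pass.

After pass 1: [5, 13, 13, 19] (1 swaps)
Total swaps: 1


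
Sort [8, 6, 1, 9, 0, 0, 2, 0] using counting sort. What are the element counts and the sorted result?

Count array: [3, 1, 1, 0, 0, 0, 1, 0, 1, 1]
(count[i] = number of elements equal to i)
Cumulative count: [3, 4, 5, 5, 5, 5, 6, 6, 7, 8]
Sorted: [0, 0, 0, 1, 2, 6, 8, 9]


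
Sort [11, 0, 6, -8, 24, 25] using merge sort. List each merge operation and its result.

Divide and conquer:
  Merge [0] + [6] -> [0, 6]
  Merge [11] + [0, 6] -> [0, 6, 11]
  Merge [24] + [25] -> [24, 25]
  Merge [-8] + [24, 25] -> [-8, 24, 25]
  Merge [0, 6, 11] + [-8, 24, 25] -> [-8, 0, 6, 11, 24, 25]


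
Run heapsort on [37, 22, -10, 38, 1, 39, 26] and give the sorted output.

Build heap: [39, 38, 37, 22, 1, -10, 26]
Extract 39: [38, 26, 37, 22, 1, -10, 39]
Extract 38: [37, 26, -10, 22, 1, 38, 39]
Extract 37: [26, 22, -10, 1, 37, 38, 39]
Extract 26: [22, 1, -10, 26, 37, 38, 39]
Extract 22: [1, -10, 22, 26, 37, 38, 39]
Extract 1: [-10, 1, 22, 26, 37, 38, 39]


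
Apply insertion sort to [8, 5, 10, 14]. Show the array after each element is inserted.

First element 8 is already 'sorted'
Insert 5: shifted 1 elements -> [5, 8, 10, 14]
Insert 10: shifted 0 elements -> [5, 8, 10, 14]
Insert 14: shifted 0 elements -> [5, 8, 10, 14]


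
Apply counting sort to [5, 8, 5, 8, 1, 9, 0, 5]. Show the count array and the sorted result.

Count array: [1, 1, 0, 0, 0, 3, 0, 0, 2, 1]
(count[i] = number of elements equal to i)
Cumulative count: [1, 2, 2, 2, 2, 5, 5, 5, 7, 8]
Sorted: [0, 1, 5, 5, 5, 8, 8, 9]


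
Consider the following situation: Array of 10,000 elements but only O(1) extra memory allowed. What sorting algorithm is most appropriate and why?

Best choice: Heapsort
Reason: Heapsort rearranges the array in place using O(1) auxiliary space and still guarantees O(n log n) time; quicksort partitions in place but needs Theta(log n) stack space for recursion (O(n) in the worst case), and mergesort requires O(n) auxiliary space


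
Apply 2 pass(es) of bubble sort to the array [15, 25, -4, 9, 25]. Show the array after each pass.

After pass 1: [15, -4, 9, 25, 25] (2 swaps)
After pass 2: [-4, 9, 15, 25, 25] (2 swaps)
Total swaps: 4


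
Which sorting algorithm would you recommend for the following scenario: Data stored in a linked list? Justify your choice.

Best choice: Merge sort
Reason: Merge sort doesn't require random access; can be done in O(1) extra space for linked lists


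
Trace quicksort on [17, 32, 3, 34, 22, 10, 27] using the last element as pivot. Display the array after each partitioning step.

Partition 1: pivot=27 at index 4 -> [17, 3, 22, 10, 27, 34, 32]
Partition 2: pivot=10 at index 1 -> [3, 10, 22, 17, 27, 34, 32]
Partition 3: pivot=17 at index 2 -> [3, 10, 17, 22, 27, 34, 32]
Partition 4: pivot=32 at index 5 -> [3, 10, 17, 22, 27, 32, 34]


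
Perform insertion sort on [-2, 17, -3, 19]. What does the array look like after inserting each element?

First element -2 is already 'sorted'
Insert 17: shifted 0 elements -> [-2, 17, -3, 19]
Insert -3: shifted 2 elements -> [-3, -2, 17, 19]
Insert 19: shifted 0 elements -> [-3, -2, 17, 19]


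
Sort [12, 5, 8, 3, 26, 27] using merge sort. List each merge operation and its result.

Divide and conquer:
  Merge [5] + [8] -> [5, 8]
  Merge [12] + [5, 8] -> [5, 8, 12]
  Merge [26] + [27] -> [26, 27]
  Merge [3] + [26, 27] -> [3, 26, 27]
  Merge [5, 8, 12] + [3, 26, 27] -> [3, 5, 8, 12, 26, 27]


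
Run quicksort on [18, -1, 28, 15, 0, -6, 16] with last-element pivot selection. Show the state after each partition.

Partition 1: pivot=16 at index 4 -> [-1, 15, 0, -6, 16, 18, 28]
Partition 2: pivot=-6 at index 0 -> [-6, 15, 0, -1, 16, 18, 28]
Partition 3: pivot=-1 at index 1 -> [-6, -1, 0, 15, 16, 18, 28]
Partition 4: pivot=15 at index 3 -> [-6, -1, 0, 15, 16, 18, 28]
Partition 5: pivot=28 at index 6 -> [-6, -1, 0, 15, 16, 18, 28]


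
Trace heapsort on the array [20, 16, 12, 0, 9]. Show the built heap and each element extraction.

Build heap: [20, 16, 12, 0, 9]
Extract 20: [16, 9, 12, 0, 20]
Extract 16: [12, 9, 0, 16, 20]
Extract 12: [9, 0, 12, 16, 20]
Extract 9: [0, 9, 12, 16, 20]


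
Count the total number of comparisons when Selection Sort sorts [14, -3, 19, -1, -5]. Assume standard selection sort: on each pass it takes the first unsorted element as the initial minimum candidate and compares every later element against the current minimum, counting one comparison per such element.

Pass 1: scan indices 1..4 for the minimum = 4 comparison(s); min is -5, place at index 0 -> [-5, -3, 19, -1, 14]
Pass 2: scan indices 2..4 for the minimum = 3 comparison(s); min is -3, place at index 1 -> [-5, -3, 19, -1, 14]
Pass 3: scan indices 3..4 for the minimum = 2 comparison(s); min is -1, place at index 2 -> [-5, -3, -1, 19, 14]
Pass 4: scan indices 4..4 for the minimum = 1 comparison(s); min is 14, place at index 3 -> [-5, -3, -1, 14, 19]
Selection sort always scans the whole unsorted suffix, so the count is (n-1) + (n-2) + ... + 1 = n(n-1)/2 = 5*4/2 = 10 regardless of the input order.
Total comparisons: 4 + 3 + 2 + 1 = 10


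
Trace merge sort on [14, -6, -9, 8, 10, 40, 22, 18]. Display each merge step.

Divide and conquer:
  Merge [14] + [-6] -> [-6, 14]
  Merge [-9] + [8] -> [-9, 8]
  Merge [-6, 14] + [-9, 8] -> [-9, -6, 8, 14]
  Merge [10] + [40] -> [10, 40]
  Merge [22] + [18] -> [18, 22]
  Merge [10, 40] + [18, 22] -> [10, 18, 22, 40]
  Merge [-9, -6, 8, 14] + [10, 18, 22, 40] -> [-9, -6, 8, 10, 14, 18, 22, 40]


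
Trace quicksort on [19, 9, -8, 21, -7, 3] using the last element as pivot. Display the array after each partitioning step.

Partition 1: pivot=3 at index 2 -> [-8, -7, 3, 21, 9, 19]
Partition 2: pivot=-7 at index 1 -> [-8, -7, 3, 21, 9, 19]
Partition 3: pivot=19 at index 4 -> [-8, -7, 3, 9, 19, 21]


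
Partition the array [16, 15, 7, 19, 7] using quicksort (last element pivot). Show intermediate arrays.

Partition 1: pivot=7 at index 1 -> [7, 7, 16, 19, 15]
Partition 2: pivot=15 at index 2 -> [7, 7, 15, 19, 16]
Partition 3: pivot=16 at index 3 -> [7, 7, 15, 16, 19]


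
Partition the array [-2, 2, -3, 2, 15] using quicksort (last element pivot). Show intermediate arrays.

Partition 1: pivot=15 at index 4 -> [-2, 2, -3, 2, 15]
Partition 2: pivot=2 at index 3 -> [-2, 2, -3, 2, 15]
Partition 3: pivot=-3 at index 0 -> [-3, 2, -2, 2, 15]
Partition 4: pivot=-2 at index 1 -> [-3, -2, 2, 2, 15]


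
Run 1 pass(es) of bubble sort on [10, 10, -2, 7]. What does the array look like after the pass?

After pass 1: [10, -2, 7, 10] (2 swaps)
Total swaps: 2


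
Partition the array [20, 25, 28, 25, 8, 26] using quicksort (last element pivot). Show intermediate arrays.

Partition 1: pivot=26 at index 4 -> [20, 25, 25, 8, 26, 28]
Partition 2: pivot=8 at index 0 -> [8, 25, 25, 20, 26, 28]
Partition 3: pivot=20 at index 1 -> [8, 20, 25, 25, 26, 28]
Partition 4: pivot=25 at index 3 -> [8, 20, 25, 25, 26, 28]


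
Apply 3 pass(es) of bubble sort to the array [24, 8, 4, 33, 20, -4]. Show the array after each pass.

After pass 1: [8, 4, 24, 20, -4, 33] (4 swaps)
After pass 2: [4, 8, 20, -4, 24, 33] (3 swaps)
After pass 3: [4, 8, -4, 20, 24, 33] (1 swaps)
Total swaps: 8


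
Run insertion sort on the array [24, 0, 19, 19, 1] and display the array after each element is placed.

First element 24 is already 'sorted'
Insert 0: shifted 1 elements -> [0, 24, 19, 19, 1]
Insert 19: shifted 1 elements -> [0, 19, 24, 19, 1]
Insert 19: shifted 1 elements -> [0, 19, 19, 24, 1]
Insert 1: shifted 3 elements -> [0, 1, 19, 19, 24]


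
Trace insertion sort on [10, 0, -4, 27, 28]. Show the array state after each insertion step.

First element 10 is already 'sorted'
Insert 0: shifted 1 elements -> [0, 10, -4, 27, 28]
Insert -4: shifted 2 elements -> [-4, 0, 10, 27, 28]
Insert 27: shifted 0 elements -> [-4, 0, 10, 27, 28]
Insert 28: shifted 0 elements -> [-4, 0, 10, 27, 28]


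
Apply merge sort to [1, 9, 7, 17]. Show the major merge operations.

Divide and conquer:
  Merge [1] + [9] -> [1, 9]
  Merge [7] + [17] -> [7, 17]
  Merge [1, 9] + [7, 17] -> [1, 7, 9, 17]


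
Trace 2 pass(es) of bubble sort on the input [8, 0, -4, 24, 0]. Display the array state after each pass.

After pass 1: [0, -4, 8, 0, 24] (3 swaps)
After pass 2: [-4, 0, 0, 8, 24] (2 swaps)
Total swaps: 5


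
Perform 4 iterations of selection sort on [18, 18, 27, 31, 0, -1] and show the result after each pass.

Pass 1: Select minimum -1 at index 5, swap -> [-1, 18, 27, 31, 0, 18]
Pass 2: Select minimum 0 at index 4, swap -> [-1, 0, 27, 31, 18, 18]
Pass 3: Select minimum 18 at index 4, swap -> [-1, 0, 18, 31, 27, 18]
Pass 4: Select minimum 18 at index 5, swap -> [-1, 0, 18, 18, 27, 31]


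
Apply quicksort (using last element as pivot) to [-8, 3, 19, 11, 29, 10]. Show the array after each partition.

Partition 1: pivot=10 at index 2 -> [-8, 3, 10, 11, 29, 19]
Partition 2: pivot=3 at index 1 -> [-8, 3, 10, 11, 29, 19]
Partition 3: pivot=19 at index 4 -> [-8, 3, 10, 11, 19, 29]


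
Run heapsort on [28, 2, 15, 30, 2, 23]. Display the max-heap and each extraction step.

Build heap: [30, 28, 23, 2, 2, 15]
Extract 30: [28, 15, 23, 2, 2, 30]
Extract 28: [23, 15, 2, 2, 28, 30]
Extract 23: [15, 2, 2, 23, 28, 30]
Extract 15: [2, 2, 15, 23, 28, 30]
Extract 2: [2, 2, 15, 23, 28, 30]


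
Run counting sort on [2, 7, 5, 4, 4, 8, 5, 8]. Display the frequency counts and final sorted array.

Count array: [0, 0, 1, 0, 2, 2, 0, 1, 2]
(count[i] = number of elements equal to i)
Cumulative count: [0, 0, 1, 1, 3, 5, 5, 6, 8]
Sorted: [2, 4, 4, 5, 5, 7, 8, 8]


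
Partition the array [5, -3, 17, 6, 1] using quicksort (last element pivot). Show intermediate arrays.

Partition 1: pivot=1 at index 1 -> [-3, 1, 17, 6, 5]
Partition 2: pivot=5 at index 2 -> [-3, 1, 5, 6, 17]
Partition 3: pivot=17 at index 4 -> [-3, 1, 5, 6, 17]


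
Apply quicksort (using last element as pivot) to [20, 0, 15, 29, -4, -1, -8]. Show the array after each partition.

Partition 1: pivot=-8 at index 0 -> [-8, 0, 15, 29, -4, -1, 20]
Partition 2: pivot=20 at index 5 -> [-8, 0, 15, -4, -1, 20, 29]
Partition 3: pivot=-1 at index 2 -> [-8, -4, -1, 0, 15, 20, 29]
Partition 4: pivot=15 at index 4 -> [-8, -4, -1, 0, 15, 20, 29]


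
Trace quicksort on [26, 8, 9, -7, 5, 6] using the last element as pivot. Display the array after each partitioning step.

Partition 1: pivot=6 at index 2 -> [-7, 5, 6, 26, 8, 9]
Partition 2: pivot=5 at index 1 -> [-7, 5, 6, 26, 8, 9]
Partition 3: pivot=9 at index 4 -> [-7, 5, 6, 8, 9, 26]


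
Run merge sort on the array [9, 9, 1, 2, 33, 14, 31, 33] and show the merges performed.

Divide and conquer:
  Merge [9] + [9] -> [9, 9]
  Merge [1] + [2] -> [1, 2]
  Merge [9, 9] + [1, 2] -> [1, 2, 9, 9]
  Merge [33] + [14] -> [14, 33]
  Merge [31] + [33] -> [31, 33]
  Merge [14, 33] + [31, 33] -> [14, 31, 33, 33]
  Merge [1, 2, 9, 9] + [14, 31, 33, 33] -> [1, 2, 9, 9, 14, 31, 33, 33]


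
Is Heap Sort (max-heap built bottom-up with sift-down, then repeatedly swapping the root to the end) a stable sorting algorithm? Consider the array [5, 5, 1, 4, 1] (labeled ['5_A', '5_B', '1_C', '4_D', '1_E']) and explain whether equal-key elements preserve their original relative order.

Trace Heap Sort on the labeled array (the key is the number; the letter only tracks identity):
  Build max-heap: [5_A, 5_B, 1_C, 4_D, 1_E]
  Swap root 5_A to index 4, re-heapify first 4 -> [5_B, 4_D, 1_C, 1_E, 5_A]
  Swap root 5_B to index 3, re-heapify first 3 -> [4_D, 1_E, 1_C, 5_B, 5_A]
  Swap root 4_D to index 2, re-heapify first 2 -> [1_C, 1_E, 4_D, 5_B, 5_A]
  Swap root 1_C to index 1, re-heapify first 1 -> [1_E, 1_C, 4_D, 5_B, 5_A]
Final order: [1_E, 1_C, 4_D, 5_B, 5_A]
Equal keys:
  value 1: originally 1_C, 1_E; after sorting 1_E, 1_C -> order changed
  value 5: originally 5_A, 5_B; after sorting 5_B, 5_A -> order changed
Equal keys were reordered, so Heap Sort is not stable: heap construction and root-to-end swaps move elements without regard to the original order of equal keys. (One such input is enough; an unstable sort may happen to preserve order on other inputs, but it gives no guarantee.)
Answer: Not stable


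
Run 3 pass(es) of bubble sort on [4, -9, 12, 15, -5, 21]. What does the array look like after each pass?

After pass 1: [-9, 4, 12, -5, 15, 21] (2 swaps)
After pass 2: [-9, 4, -5, 12, 15, 21] (1 swaps)
After pass 3: [-9, -5, 4, 12, 15, 21] (1 swaps)
Total swaps: 4


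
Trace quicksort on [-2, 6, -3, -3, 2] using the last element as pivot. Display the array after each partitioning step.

Partition 1: pivot=2 at index 3 -> [-2, -3, -3, 2, 6]
Partition 2: pivot=-3 at index 1 -> [-3, -3, -2, 2, 6]


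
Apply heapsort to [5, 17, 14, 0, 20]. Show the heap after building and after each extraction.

Build heap: [20, 17, 14, 0, 5]
Extract 20: [17, 5, 14, 0, 20]
Extract 17: [14, 5, 0, 17, 20]
Extract 14: [5, 0, 14, 17, 20]
Extract 5: [0, 5, 14, 17, 20]


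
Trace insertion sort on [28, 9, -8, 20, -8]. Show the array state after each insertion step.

First element 28 is already 'sorted'
Insert 9: shifted 1 elements -> [9, 28, -8, 20, -8]
Insert -8: shifted 2 elements -> [-8, 9, 28, 20, -8]
Insert 20: shifted 1 elements -> [-8, 9, 20, 28, -8]
Insert -8: shifted 3 elements -> [-8, -8, 9, 20, 28]


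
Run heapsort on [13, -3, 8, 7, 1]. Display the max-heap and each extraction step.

Build heap: [13, 7, 8, -3, 1]
Extract 13: [8, 7, 1, -3, 13]
Extract 8: [7, -3, 1, 8, 13]
Extract 7: [1, -3, 7, 8, 13]
Extract 1: [-3, 1, 7, 8, 13]


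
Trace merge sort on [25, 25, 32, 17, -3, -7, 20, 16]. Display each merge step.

Divide and conquer:
  Merge [25] + [25] -> [25, 25]
  Merge [32] + [17] -> [17, 32]
  Merge [25, 25] + [17, 32] -> [17, 25, 25, 32]
  Merge [-3] + [-7] -> [-7, -3]
  Merge [20] + [16] -> [16, 20]
  Merge [-7, -3] + [16, 20] -> [-7, -3, 16, 20]
  Merge [17, 25, 25, 32] + [-7, -3, 16, 20] -> [-7, -3, 16, 17, 20, 25, 25, 32]


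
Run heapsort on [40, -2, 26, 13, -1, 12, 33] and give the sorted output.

Build heap: [40, 13, 33, -2, -1, 12, 26]
Extract 40: [33, 13, 26, -2, -1, 12, 40]
Extract 33: [26, 13, 12, -2, -1, 33, 40]
Extract 26: [13, -1, 12, -2, 26, 33, 40]
Extract 13: [12, -1, -2, 13, 26, 33, 40]
Extract 12: [-1, -2, 12, 13, 26, 33, 40]
Extract -1: [-2, -1, 12, 13, 26, 33, 40]


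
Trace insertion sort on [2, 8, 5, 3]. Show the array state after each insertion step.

First element 2 is already 'sorted'
Insert 8: shifted 0 elements -> [2, 8, 5, 3]
Insert 5: shifted 1 elements -> [2, 5, 8, 3]
Insert 3: shifted 2 elements -> [2, 3, 5, 8]


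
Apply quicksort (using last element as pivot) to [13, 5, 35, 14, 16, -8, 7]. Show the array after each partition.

Partition 1: pivot=7 at index 2 -> [5, -8, 7, 14, 16, 13, 35]
Partition 2: pivot=-8 at index 0 -> [-8, 5, 7, 14, 16, 13, 35]
Partition 3: pivot=35 at index 6 -> [-8, 5, 7, 14, 16, 13, 35]
Partition 4: pivot=13 at index 3 -> [-8, 5, 7, 13, 16, 14, 35]
Partition 5: pivot=14 at index 4 -> [-8, 5, 7, 13, 14, 16, 35]


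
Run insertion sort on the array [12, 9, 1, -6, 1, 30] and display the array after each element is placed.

First element 12 is already 'sorted'
Insert 9: shifted 1 elements -> [9, 12, 1, -6, 1, 30]
Insert 1: shifted 2 elements -> [1, 9, 12, -6, 1, 30]
Insert -6: shifted 3 elements -> [-6, 1, 9, 12, 1, 30]
Insert 1: shifted 2 elements -> [-6, 1, 1, 9, 12, 30]
Insert 30: shifted 0 elements -> [-6, 1, 1, 9, 12, 30]


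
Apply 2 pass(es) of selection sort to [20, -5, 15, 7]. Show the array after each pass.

Pass 1: Select minimum -5 at index 1, swap -> [-5, 20, 15, 7]
Pass 2: Select minimum 7 at index 3, swap -> [-5, 7, 15, 20]


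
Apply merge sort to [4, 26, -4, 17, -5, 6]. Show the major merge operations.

Divide and conquer:
  Merge [26] + [-4] -> [-4, 26]
  Merge [4] + [-4, 26] -> [-4, 4, 26]
  Merge [-5] + [6] -> [-5, 6]
  Merge [17] + [-5, 6] -> [-5, 6, 17]
  Merge [-4, 4, 26] + [-5, 6, 17] -> [-5, -4, 4, 6, 17, 26]


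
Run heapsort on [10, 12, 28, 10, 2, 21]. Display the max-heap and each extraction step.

Build heap: [28, 12, 21, 10, 2, 10]
Extract 28: [21, 12, 10, 10, 2, 28]
Extract 21: [12, 10, 10, 2, 21, 28]
Extract 12: [10, 2, 10, 12, 21, 28]
Extract 10: [10, 2, 10, 12, 21, 28]
Extract 10: [2, 10, 10, 12, 21, 28]


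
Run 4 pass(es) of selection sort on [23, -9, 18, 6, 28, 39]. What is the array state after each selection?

Pass 1: Select minimum -9 at index 1, swap -> [-9, 23, 18, 6, 28, 39]
Pass 2: Select minimum 6 at index 3, swap -> [-9, 6, 18, 23, 28, 39]
Pass 3: Select minimum 18 at index 2, swap -> [-9, 6, 18, 23, 28, 39]
Pass 4: Select minimum 23 at index 3, swap -> [-9, 6, 18, 23, 28, 39]


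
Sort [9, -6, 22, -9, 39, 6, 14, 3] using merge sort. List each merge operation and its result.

Divide and conquer:
  Merge [9] + [-6] -> [-6, 9]
  Merge [22] + [-9] -> [-9, 22]
  Merge [-6, 9] + [-9, 22] -> [-9, -6, 9, 22]
  Merge [39] + [6] -> [6, 39]
  Merge [14] + [3] -> [3, 14]
  Merge [6, 39] + [3, 14] -> [3, 6, 14, 39]
  Merge [-9, -6, 9, 22] + [3, 6, 14, 39] -> [-9, -6, 3, 6, 9, 14, 22, 39]


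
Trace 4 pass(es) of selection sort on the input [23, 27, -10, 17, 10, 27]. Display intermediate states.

Pass 1: Select minimum -10 at index 2, swap -> [-10, 27, 23, 17, 10, 27]
Pass 2: Select minimum 10 at index 4, swap -> [-10, 10, 23, 17, 27, 27]
Pass 3: Select minimum 17 at index 3, swap -> [-10, 10, 17, 23, 27, 27]
Pass 4: Select minimum 23 at index 3, swap -> [-10, 10, 17, 23, 27, 27]


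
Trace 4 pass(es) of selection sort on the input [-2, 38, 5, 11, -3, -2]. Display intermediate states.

Pass 1: Select minimum -3 at index 4, swap -> [-3, 38, 5, 11, -2, -2]
Pass 2: Select minimum -2 at index 4, swap -> [-3, -2, 5, 11, 38, -2]
Pass 3: Select minimum -2 at index 5, swap -> [-3, -2, -2, 11, 38, 5]
Pass 4: Select minimum 5 at index 5, swap -> [-3, -2, -2, 5, 38, 11]


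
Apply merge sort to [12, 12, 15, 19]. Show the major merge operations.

Divide and conquer:
  Merge [12] + [12] -> [12, 12]
  Merge [15] + [19] -> [15, 19]
  Merge [12, 12] + [15, 19] -> [12, 12, 15, 19]


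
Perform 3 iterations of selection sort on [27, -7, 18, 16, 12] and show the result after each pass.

Pass 1: Select minimum -7 at index 1, swap -> [-7, 27, 18, 16, 12]
Pass 2: Select minimum 12 at index 4, swap -> [-7, 12, 18, 16, 27]
Pass 3: Select minimum 16 at index 3, swap -> [-7, 12, 16, 18, 27]


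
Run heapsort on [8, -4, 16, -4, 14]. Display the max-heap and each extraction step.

Build heap: [16, 14, 8, -4, -4]
Extract 16: [14, -4, 8, -4, 16]
Extract 14: [8, -4, -4, 14, 16]
Extract 8: [-4, -4, 8, 14, 16]
Extract -4: [-4, -4, 8, 14, 16]


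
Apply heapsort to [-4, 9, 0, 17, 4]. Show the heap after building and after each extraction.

Build heap: [17, 9, 0, -4, 4]
Extract 17: [9, 4, 0, -4, 17]
Extract 9: [4, -4, 0, 9, 17]
Extract 4: [0, -4, 4, 9, 17]
Extract 0: [-4, 0, 4, 9, 17]


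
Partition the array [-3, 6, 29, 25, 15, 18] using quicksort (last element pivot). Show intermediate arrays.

Partition 1: pivot=18 at index 3 -> [-3, 6, 15, 18, 29, 25]
Partition 2: pivot=15 at index 2 -> [-3, 6, 15, 18, 29, 25]
Partition 3: pivot=6 at index 1 -> [-3, 6, 15, 18, 29, 25]
Partition 4: pivot=25 at index 4 -> [-3, 6, 15, 18, 25, 29]


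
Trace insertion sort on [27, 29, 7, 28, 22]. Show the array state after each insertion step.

First element 27 is already 'sorted'
Insert 29: shifted 0 elements -> [27, 29, 7, 28, 22]
Insert 7: shifted 2 elements -> [7, 27, 29, 28, 22]
Insert 28: shifted 1 elements -> [7, 27, 28, 29, 22]
Insert 22: shifted 3 elements -> [7, 22, 27, 28, 29]


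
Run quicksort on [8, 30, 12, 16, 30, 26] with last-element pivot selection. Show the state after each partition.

Partition 1: pivot=26 at index 3 -> [8, 12, 16, 26, 30, 30]
Partition 2: pivot=16 at index 2 -> [8, 12, 16, 26, 30, 30]
Partition 3: pivot=12 at index 1 -> [8, 12, 16, 26, 30, 30]
Partition 4: pivot=30 at index 5 -> [8, 12, 16, 26, 30, 30]


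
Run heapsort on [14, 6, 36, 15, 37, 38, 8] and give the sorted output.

Build heap: [38, 37, 36, 15, 6, 14, 8]
Extract 38: [37, 15, 36, 8, 6, 14, 38]
Extract 37: [36, 15, 14, 8, 6, 37, 38]
Extract 36: [15, 8, 14, 6, 36, 37, 38]
Extract 15: [14, 8, 6, 15, 36, 37, 38]
Extract 14: [8, 6, 14, 15, 36, 37, 38]
Extract 8: [6, 8, 14, 15, 36, 37, 38]


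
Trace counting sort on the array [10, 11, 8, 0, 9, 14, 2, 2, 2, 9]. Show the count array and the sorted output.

Count array: [1, 0, 3, 0, 0, 0, 0, 0, 1, 2, 1, 1, 0, 0, 1]
(count[i] = number of elements equal to i)
Cumulative count: [1, 1, 4, 4, 4, 4, 4, 4, 5, 7, 8, 9, 9, 9, 10]
Sorted: [0, 2, 2, 2, 8, 9, 9, 10, 11, 14]


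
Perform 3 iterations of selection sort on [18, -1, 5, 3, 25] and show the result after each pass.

Pass 1: Select minimum -1 at index 1, swap -> [-1, 18, 5, 3, 25]
Pass 2: Select minimum 3 at index 3, swap -> [-1, 3, 5, 18, 25]
Pass 3: Select minimum 5 at index 2, swap -> [-1, 3, 5, 18, 25]


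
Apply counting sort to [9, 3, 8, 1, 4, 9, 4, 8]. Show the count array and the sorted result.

Count array: [0, 1, 0, 1, 2, 0, 0, 0, 2, 2]
(count[i] = number of elements equal to i)
Cumulative count: [0, 1, 1, 2, 4, 4, 4, 4, 6, 8]
Sorted: [1, 3, 4, 4, 8, 8, 9, 9]


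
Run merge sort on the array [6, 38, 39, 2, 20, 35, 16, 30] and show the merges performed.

Divide and conquer:
  Merge [6] + [38] -> [6, 38]
  Merge [39] + [2] -> [2, 39]
  Merge [6, 38] + [2, 39] -> [2, 6, 38, 39]
  Merge [20] + [35] -> [20, 35]
  Merge [16] + [30] -> [16, 30]
  Merge [20, 35] + [16, 30] -> [16, 20, 30, 35]
  Merge [2, 6, 38, 39] + [16, 20, 30, 35] -> [2, 6, 16, 20, 30, 35, 38, 39]


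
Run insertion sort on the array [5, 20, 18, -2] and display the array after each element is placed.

First element 5 is already 'sorted'
Insert 20: shifted 0 elements -> [5, 20, 18, -2]
Insert 18: shifted 1 elements -> [5, 18, 20, -2]
Insert -2: shifted 3 elements -> [-2, 5, 18, 20]


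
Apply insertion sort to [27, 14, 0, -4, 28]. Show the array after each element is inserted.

First element 27 is already 'sorted'
Insert 14: shifted 1 elements -> [14, 27, 0, -4, 28]
Insert 0: shifted 2 elements -> [0, 14, 27, -4, 28]
Insert -4: shifted 3 elements -> [-4, 0, 14, 27, 28]
Insert 28: shifted 0 elements -> [-4, 0, 14, 27, 28]


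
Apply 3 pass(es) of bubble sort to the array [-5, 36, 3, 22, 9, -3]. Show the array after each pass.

After pass 1: [-5, 3, 22, 9, -3, 36] (4 swaps)
After pass 2: [-5, 3, 9, -3, 22, 36] (2 swaps)
After pass 3: [-5, 3, -3, 9, 22, 36] (1 swaps)
Total swaps: 7


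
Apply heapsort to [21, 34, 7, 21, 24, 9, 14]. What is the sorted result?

Build heap: [34, 24, 14, 21, 21, 9, 7]
Extract 34: [24, 21, 14, 7, 21, 9, 34]
Extract 24: [21, 21, 14, 7, 9, 24, 34]
Extract 21: [21, 9, 14, 7, 21, 24, 34]
Extract 21: [14, 9, 7, 21, 21, 24, 34]
Extract 14: [9, 7, 14, 21, 21, 24, 34]
Extract 9: [7, 9, 14, 21, 21, 24, 34]


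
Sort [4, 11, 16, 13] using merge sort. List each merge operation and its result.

Divide and conquer:
  Merge [4] + [11] -> [4, 11]
  Merge [16] + [13] -> [13, 16]
  Merge [4, 11] + [13, 16] -> [4, 11, 13, 16]


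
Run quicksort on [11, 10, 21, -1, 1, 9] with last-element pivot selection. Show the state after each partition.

Partition 1: pivot=9 at index 2 -> [-1, 1, 9, 11, 10, 21]
Partition 2: pivot=1 at index 1 -> [-1, 1, 9, 11, 10, 21]
Partition 3: pivot=21 at index 5 -> [-1, 1, 9, 11, 10, 21]
Partition 4: pivot=10 at index 3 -> [-1, 1, 9, 10, 11, 21]


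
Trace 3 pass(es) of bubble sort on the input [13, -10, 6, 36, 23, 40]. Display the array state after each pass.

After pass 1: [-10, 6, 13, 23, 36, 40] (3 swaps)
After pass 2: [-10, 6, 13, 23, 36, 40] (0 swaps)
After pass 3: [-10, 6, 13, 23, 36, 40] (0 swaps)
Total swaps: 3


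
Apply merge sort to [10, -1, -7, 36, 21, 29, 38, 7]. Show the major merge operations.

Divide and conquer:
  Merge [10] + [-1] -> [-1, 10]
  Merge [-7] + [36] -> [-7, 36]
  Merge [-1, 10] + [-7, 36] -> [-7, -1, 10, 36]
  Merge [21] + [29] -> [21, 29]
  Merge [38] + [7] -> [7, 38]
  Merge [21, 29] + [7, 38] -> [7, 21, 29, 38]
  Merge [-7, -1, 10, 36] + [7, 21, 29, 38] -> [-7, -1, 7, 10, 21, 29, 36, 38]


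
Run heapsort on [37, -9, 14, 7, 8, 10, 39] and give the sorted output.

Build heap: [39, 8, 37, 7, -9, 10, 14]
Extract 39: [37, 8, 14, 7, -9, 10, 39]
Extract 37: [14, 8, 10, 7, -9, 37, 39]
Extract 14: [10, 8, -9, 7, 14, 37, 39]
Extract 10: [8, 7, -9, 10, 14, 37, 39]
Extract 8: [7, -9, 8, 10, 14, 37, 39]
Extract 7: [-9, 7, 8, 10, 14, 37, 39]


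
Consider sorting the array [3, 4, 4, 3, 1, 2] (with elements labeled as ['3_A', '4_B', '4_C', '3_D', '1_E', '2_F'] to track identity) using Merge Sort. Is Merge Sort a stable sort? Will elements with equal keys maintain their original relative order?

Trace Merge Sort on the labeled array (the key is the number; the letter only tracks identity):
  Merge [4_B] + [4_C] -> [4_B, 4_C]
  Merge [3_A] + [4_B, 4_C] -> [3_A, 4_B, 4_C]
  Merge [1_E] + [2_F] -> [1_E, 2_F]
  Merge [3_D] + [1_E, 2_F] -> [1_E, 2_F, 3_D]
  Merge [3_A, 4_B, 4_C] + [1_E, 2_F, 3_D] -> [1_E, 2_F, 3_A, 3_D, 4_B, 4_C]
Final order: [1_E, 2_F, 3_A, 3_D, 4_B, 4_C]
Equal keys:
  value 3: originally 3_A, 3_D; after sorting 3_A, 3_D -> order preserved
  value 4: originally 4_B, 4_C; after sorting 4_B, 4_C -> order preserved
All equal keys kept their original relative order. Merge Sort is stable: when the heads of the two halves are equal the merge takes from the left half first.
Answer: Stable


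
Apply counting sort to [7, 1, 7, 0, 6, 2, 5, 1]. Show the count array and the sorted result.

Count array: [1, 2, 1, 0, 0, 1, 1, 2]
(count[i] = number of elements equal to i)
Cumulative count: [1, 3, 4, 4, 4, 5, 6, 8]
Sorted: [0, 1, 1, 2, 5, 6, 7, 7]


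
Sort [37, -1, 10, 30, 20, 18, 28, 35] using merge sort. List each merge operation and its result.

Divide and conquer:
  Merge [37] + [-1] -> [-1, 37]
  Merge [10] + [30] -> [10, 30]
  Merge [-1, 37] + [10, 30] -> [-1, 10, 30, 37]
  Merge [20] + [18] -> [18, 20]
  Merge [28] + [35] -> [28, 35]
  Merge [18, 20] + [28, 35] -> [18, 20, 28, 35]
  Merge [-1, 10, 30, 37] + [18, 20, 28, 35] -> [-1, 10, 18, 20, 28, 30, 35, 37]


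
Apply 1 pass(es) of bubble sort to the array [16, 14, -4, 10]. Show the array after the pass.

After pass 1: [14, -4, 10, 16] (3 swaps)
Total swaps: 3


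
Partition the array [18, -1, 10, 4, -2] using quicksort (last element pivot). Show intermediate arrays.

Partition 1: pivot=-2 at index 0 -> [-2, -1, 10, 4, 18]
Partition 2: pivot=18 at index 4 -> [-2, -1, 10, 4, 18]
Partition 3: pivot=4 at index 2 -> [-2, -1, 4, 10, 18]


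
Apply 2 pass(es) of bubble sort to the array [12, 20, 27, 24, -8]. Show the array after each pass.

After pass 1: [12, 20, 24, -8, 27] (2 swaps)
After pass 2: [12, 20, -8, 24, 27] (1 swaps)
Total swaps: 3


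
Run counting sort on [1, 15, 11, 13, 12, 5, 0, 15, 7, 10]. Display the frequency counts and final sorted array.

Count array: [1, 1, 0, 0, 0, 1, 0, 1, 0, 0, 1, 1, 1, 1, 0, 2]
(count[i] = number of elements equal to i)
Cumulative count: [1, 2, 2, 2, 2, 3, 3, 4, 4, 4, 5, 6, 7, 8, 8, 10]
Sorted: [0, 1, 5, 7, 10, 11, 12, 13, 15, 15]


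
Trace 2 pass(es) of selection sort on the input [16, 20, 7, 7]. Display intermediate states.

Pass 1: Select minimum 7 at index 2, swap -> [7, 20, 16, 7]
Pass 2: Select minimum 7 at index 3, swap -> [7, 7, 16, 20]


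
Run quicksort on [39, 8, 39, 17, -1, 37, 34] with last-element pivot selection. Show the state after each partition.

Partition 1: pivot=34 at index 3 -> [8, 17, -1, 34, 39, 37, 39]
Partition 2: pivot=-1 at index 0 -> [-1, 17, 8, 34, 39, 37, 39]
Partition 3: pivot=8 at index 1 -> [-1, 8, 17, 34, 39, 37, 39]
Partition 4: pivot=39 at index 6 -> [-1, 8, 17, 34, 39, 37, 39]
Partition 5: pivot=37 at index 4 -> [-1, 8, 17, 34, 37, 39, 39]


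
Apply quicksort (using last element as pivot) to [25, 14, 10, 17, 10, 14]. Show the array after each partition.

Partition 1: pivot=14 at index 3 -> [14, 10, 10, 14, 25, 17]
Partition 2: pivot=10 at index 1 -> [10, 10, 14, 14, 25, 17]
Partition 3: pivot=17 at index 4 -> [10, 10, 14, 14, 17, 25]


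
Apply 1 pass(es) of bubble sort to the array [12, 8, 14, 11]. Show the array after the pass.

After pass 1: [8, 12, 11, 14] (2 swaps)
Total swaps: 2


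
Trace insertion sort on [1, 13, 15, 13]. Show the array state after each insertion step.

First element 1 is already 'sorted'
Insert 13: shifted 0 elements -> [1, 13, 15, 13]
Insert 15: shifted 0 elements -> [1, 13, 15, 13]
Insert 13: shifted 1 elements -> [1, 13, 13, 15]


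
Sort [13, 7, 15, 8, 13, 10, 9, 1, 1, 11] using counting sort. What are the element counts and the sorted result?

Count array: [0, 2, 0, 0, 0, 0, 0, 1, 1, 1, 1, 1, 0, 2, 0, 1]
(count[i] = number of elements equal to i)
Cumulative count: [0, 2, 2, 2, 2, 2, 2, 3, 4, 5, 6, 7, 7, 9, 9, 10]
Sorted: [1, 1, 7, 8, 9, 10, 11, 13, 13, 15]


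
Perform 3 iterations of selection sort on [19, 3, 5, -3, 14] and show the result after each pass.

Pass 1: Select minimum -3 at index 3, swap -> [-3, 3, 5, 19, 14]
Pass 2: Select minimum 3 at index 1, swap -> [-3, 3, 5, 19, 14]
Pass 3: Select minimum 5 at index 2, swap -> [-3, 3, 5, 19, 14]


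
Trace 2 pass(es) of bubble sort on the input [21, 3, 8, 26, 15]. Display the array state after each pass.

After pass 1: [3, 8, 21, 15, 26] (3 swaps)
After pass 2: [3, 8, 15, 21, 26] (1 swaps)
Total swaps: 4


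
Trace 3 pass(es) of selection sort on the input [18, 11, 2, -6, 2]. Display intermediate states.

Pass 1: Select minimum -6 at index 3, swap -> [-6, 11, 2, 18, 2]
Pass 2: Select minimum 2 at index 2, swap -> [-6, 2, 11, 18, 2]
Pass 3: Select minimum 2 at index 4, swap -> [-6, 2, 2, 18, 11]


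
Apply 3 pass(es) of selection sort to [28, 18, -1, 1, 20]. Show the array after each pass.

Pass 1: Select minimum -1 at index 2, swap -> [-1, 18, 28, 1, 20]
Pass 2: Select minimum 1 at index 3, swap -> [-1, 1, 28, 18, 20]
Pass 3: Select minimum 18 at index 3, swap -> [-1, 1, 18, 28, 20]


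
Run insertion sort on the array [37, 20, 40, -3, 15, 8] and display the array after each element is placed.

First element 37 is already 'sorted'
Insert 20: shifted 1 elements -> [20, 37, 40, -3, 15, 8]
Insert 40: shifted 0 elements -> [20, 37, 40, -3, 15, 8]
Insert -3: shifted 3 elements -> [-3, 20, 37, 40, 15, 8]
Insert 15: shifted 3 elements -> [-3, 15, 20, 37, 40, 8]
Insert 8: shifted 4 elements -> [-3, 8, 15, 20, 37, 40]
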